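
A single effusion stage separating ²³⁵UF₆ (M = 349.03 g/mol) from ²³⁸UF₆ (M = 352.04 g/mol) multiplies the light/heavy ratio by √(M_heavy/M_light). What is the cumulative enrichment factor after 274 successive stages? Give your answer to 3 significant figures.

Overall factor = α^274 with α = √(352.04/349.03), i.e. (352.04/349.03)^(274/2).
= 1.00862^137 = 3.24.

3.24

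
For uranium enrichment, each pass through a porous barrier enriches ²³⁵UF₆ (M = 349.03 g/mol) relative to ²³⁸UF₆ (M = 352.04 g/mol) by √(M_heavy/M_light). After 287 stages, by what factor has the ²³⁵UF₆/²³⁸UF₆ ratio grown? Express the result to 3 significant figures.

Each stage multiplies the ratio by α = √(352.04/349.03), so after 287 stages the overall factor is α^287 = (352.04/349.03)^(287/2).
= 1.00862^(287/2) = 3.43.

3.43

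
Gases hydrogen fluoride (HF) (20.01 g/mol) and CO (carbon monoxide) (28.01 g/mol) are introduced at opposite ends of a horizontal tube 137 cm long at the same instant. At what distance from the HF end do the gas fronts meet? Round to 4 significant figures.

Graham's law gives d_HF/d_CO = rate_HF/rate_CO = √(M_CO/M_HF) = √(28.01/20.01) = 1.183.
With d_HF + d_CO = 137 cm, d_CO = 137/(1 + 1.183) = 62.75 cm.
d_HF = 137 − 62.75 = 74.25 cm.

74.25 cm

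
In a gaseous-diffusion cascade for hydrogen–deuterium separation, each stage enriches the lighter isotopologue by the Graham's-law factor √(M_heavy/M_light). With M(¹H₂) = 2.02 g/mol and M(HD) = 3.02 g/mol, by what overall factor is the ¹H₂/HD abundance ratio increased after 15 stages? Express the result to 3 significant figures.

Overall factor = α^15 with α = √(3.02/2.02), i.e. (3.02/2.02)^(15/2).
= 1.49505^(15/2) = 20.4.

20.4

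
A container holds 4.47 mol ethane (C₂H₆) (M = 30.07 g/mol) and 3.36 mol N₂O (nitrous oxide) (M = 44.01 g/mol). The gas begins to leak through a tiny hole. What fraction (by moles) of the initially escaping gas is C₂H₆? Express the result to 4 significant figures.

0.6168

Each component's effusion rate ∝ (its partial pressure)·(1/√M) ∝ n_i/√M_i.
x_C₂H₆(eff) = (n_C₂H₆/√M_C₂H₆) / (n_C₂H₆/√M_C₂H₆ + n_N₂O/√M_N₂O)
= (4.47/√30.07) / (4.47/√30.07 + 3.36/√44.01) = 0.8152/(0.8152 + 0.5065) = 0.6168.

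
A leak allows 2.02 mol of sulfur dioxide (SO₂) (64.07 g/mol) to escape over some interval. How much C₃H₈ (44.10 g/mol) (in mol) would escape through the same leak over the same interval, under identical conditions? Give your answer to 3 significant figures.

2.43 mol

Since effusion rate ∝ 1/√M, rate_C₃H₈/rate_SO₂ = √(M_SO₂/M_C₃H₈) = √(64.07/44.10) = √1.453 = 1.205.
So the amount for C₃H₈ is 2.02 × 1.205 = 2.43 mol.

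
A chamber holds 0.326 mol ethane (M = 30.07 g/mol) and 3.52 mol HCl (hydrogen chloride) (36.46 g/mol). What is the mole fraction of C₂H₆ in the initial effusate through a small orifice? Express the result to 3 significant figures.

0.0925

The effusion rate of species i is ∝ p_i/√M_i ∝ n_i/√M_i.
x_C₂H₆(eff) = (n_C₂H₆/√M_C₂H₆) / (n_C₂H₆/√M_C₂H₆ + n_HCl/√M_HCl)
= (0.326/√30.07) / (0.326/√30.07 + 3.52/√36.46) = 0.05945/(0.05945 + 0.5830) = 0.0925.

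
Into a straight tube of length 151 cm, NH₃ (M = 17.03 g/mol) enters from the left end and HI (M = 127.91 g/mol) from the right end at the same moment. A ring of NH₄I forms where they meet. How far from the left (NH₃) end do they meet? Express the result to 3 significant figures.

The fronts meet when d_NH₃ + d_HI = L with d_NH₃/d_HI = √(M_HI/M_NH₃) (Graham's law). Here √(M_HI/M_NH₃) = √(127.91/17.03) = 2.741.
With d_NH₃ + d_HI = 151 cm, d_HI = 151/(1 + 2.741) = 40.37 cm.
d_NH₃ = 151 − 40.37 = 111 cm.

111 cm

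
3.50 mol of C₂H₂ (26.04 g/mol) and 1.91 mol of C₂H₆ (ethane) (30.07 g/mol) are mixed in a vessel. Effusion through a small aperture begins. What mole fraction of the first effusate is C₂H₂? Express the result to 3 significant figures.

0.663

The effusion rate of species i is ∝ p_i/√M_i ∝ n_i/√M_i.
x_C₂H₂(eff) = (n_C₂H₂/√M_C₂H₂) / (n_C₂H₂/√M_C₂H₂ + n_C₂H₆/√M_C₂H₆)
= (3.50/√26.04) / (3.50/√26.04 + 1.91/√30.07) = 0.6859/(0.6859 + 0.3483) = 0.663.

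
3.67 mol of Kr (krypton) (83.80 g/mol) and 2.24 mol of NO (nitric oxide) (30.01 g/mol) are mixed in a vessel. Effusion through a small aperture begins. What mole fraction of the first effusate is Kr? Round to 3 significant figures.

0.495

The effusion rate of species i is ∝ p_i/√M_i ∝ n_i/√M_i.
x_Kr(eff) = (n_Kr/√M_Kr) / (n_Kr/√M_Kr + n_NO/√M_NO)
= (3.67/√83.80) / (3.67/√83.80 + 2.24/√30.01) = 0.4009/(0.4009 + 0.4089) = 0.495.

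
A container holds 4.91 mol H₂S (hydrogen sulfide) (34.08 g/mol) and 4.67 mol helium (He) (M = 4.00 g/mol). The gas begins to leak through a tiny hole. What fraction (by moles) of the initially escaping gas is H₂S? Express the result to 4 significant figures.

0.2648

Effusion rate of each component ∝ n_i/√M_i (partial pressure × 1/√M).
x_H₂S(eff) = (n_H₂S/√M_H₂S) / (n_H₂S/√M_H₂S + n_He/√M_He)
= (4.91/√34.08) / (4.91/√34.08 + 4.67/√4.00) = 0.8411/(0.8411 + 2.335) = 0.2648.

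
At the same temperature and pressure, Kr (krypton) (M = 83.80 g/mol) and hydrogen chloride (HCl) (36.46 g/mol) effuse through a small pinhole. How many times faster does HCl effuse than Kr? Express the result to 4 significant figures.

1.516

Since effusion rate ∝ 1/√M, rate_HCl/rate_Kr = √(M_Kr/M_HCl) = √(83.80/36.46) = √2.298 = 1.516.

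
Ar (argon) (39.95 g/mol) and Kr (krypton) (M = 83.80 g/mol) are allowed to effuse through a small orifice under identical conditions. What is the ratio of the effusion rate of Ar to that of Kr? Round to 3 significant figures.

From Graham's law, rate_Ar/rate_Kr = √(M_Kr/M_Ar) = √(83.80/39.95) = √2.098 = 1.45.

1.45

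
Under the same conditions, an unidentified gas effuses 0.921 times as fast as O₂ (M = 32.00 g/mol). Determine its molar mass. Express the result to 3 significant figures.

37.7 g/mol

By Graham's law, rate_X/rate_O₂ = √(M_O₂/M_X).
0.921 = √(32.00/M_X)
M_X = 32.00 / 0.921² = 32.00 / 0.8482 = 37.7 g/mol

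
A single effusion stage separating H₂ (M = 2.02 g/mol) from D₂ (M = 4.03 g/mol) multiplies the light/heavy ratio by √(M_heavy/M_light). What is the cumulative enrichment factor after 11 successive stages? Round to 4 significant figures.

Each stage multiplies the ratio by α = √(4.03/2.02), so after 11 stages the overall factor is α^11 = (4.03/2.02)^(11/2).
= 1.99505^(11/2) = 44.64.

44.64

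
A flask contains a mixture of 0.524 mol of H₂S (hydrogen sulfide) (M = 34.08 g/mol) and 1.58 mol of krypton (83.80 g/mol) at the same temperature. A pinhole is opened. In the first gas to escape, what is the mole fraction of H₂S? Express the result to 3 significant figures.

Effusion rate of each component ∝ n_i/√M_i (partial pressure × 1/√M).
So x_H₂S in the escaping gas = (n_H₂S/√M_H₂S) / Σ(n_i/√M_i)
= (0.524/√34.08) / (0.524/√34.08 + 1.58/√83.80) = 0.08976/(0.08976 + 0.1726) = 0.342.

0.342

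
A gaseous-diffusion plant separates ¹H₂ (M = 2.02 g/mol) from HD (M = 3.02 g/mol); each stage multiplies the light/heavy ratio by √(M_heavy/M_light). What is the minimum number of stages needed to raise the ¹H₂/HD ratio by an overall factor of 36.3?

Per stage α = (3.02/2.02)^(1/2) = 1.49505^0.5, giving ln α = 0.2011.
Need α^N ≥ 36.3 ⇒ N ≥ ln(36.3) / ln α = 3.592 / 0.2011 = 17.86.
So at least 18 stages are needed.

18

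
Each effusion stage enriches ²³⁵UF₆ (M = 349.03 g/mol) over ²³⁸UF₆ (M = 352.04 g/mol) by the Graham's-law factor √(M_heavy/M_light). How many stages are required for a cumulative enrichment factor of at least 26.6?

765

Single-stage factor α = √(352.04/349.03), so ln α = ½ ln(1.00862) = 0.004293.
Need α^N ≥ 26.6 ⇒ N ≥ ln(26.6) / ln α = 3.281 / 0.004293 = 764.16.
So at least 765 stages are needed.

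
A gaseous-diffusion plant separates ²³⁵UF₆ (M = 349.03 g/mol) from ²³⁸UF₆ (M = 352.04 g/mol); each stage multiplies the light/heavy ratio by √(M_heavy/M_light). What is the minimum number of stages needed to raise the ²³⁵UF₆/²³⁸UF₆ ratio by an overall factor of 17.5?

Single-stage factor α = √(352.04/349.03), so ln α = ½ ln(1.00862) = 0.004293.
Need α^N ≥ 17.5 ⇒ N ≥ ln(17.5) / ln α = 2.862 / 0.004293 = 666.64.
So at least 667 stages are needed.

667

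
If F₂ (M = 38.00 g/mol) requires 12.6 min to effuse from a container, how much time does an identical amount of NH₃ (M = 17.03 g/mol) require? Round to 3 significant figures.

Since effusion rate ∝ 1/√M, t_NH₃/t_F₂ = √(M_NH₃/M_F₂) = √(17.03/38.00) = √0.4482 = 0.6694.
So the time for NH₃ is 12.6 × 0.6694 = 8.44 min.

8.44 min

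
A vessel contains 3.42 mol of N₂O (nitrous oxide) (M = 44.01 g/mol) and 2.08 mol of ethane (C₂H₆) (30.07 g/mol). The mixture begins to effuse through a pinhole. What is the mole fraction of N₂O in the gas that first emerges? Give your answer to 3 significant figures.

Effusion rate of each component ∝ n_i/√M_i (partial pressure × 1/√M).
So x_N₂O in the escaping gas = (n_N₂O/√M_N₂O) / Σ(n_i/√M_i)
= (3.42/√44.01) / (3.42/√44.01 + 2.08/√30.07) = 0.5155/(0.5155 + 0.3793) = 0.576.

0.576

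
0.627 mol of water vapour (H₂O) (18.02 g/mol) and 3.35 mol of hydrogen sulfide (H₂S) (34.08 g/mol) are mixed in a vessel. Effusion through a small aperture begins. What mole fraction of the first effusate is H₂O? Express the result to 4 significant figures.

0.2047

Rate_i ∝ x_i/√M_i (Graham's law weighted by mole fraction), so the effusate composition follows n_i/√M_i.
Mole fraction of H₂O in the effusate = (n_H₂O/√M_H₂O) / (n_H₂O/√M_H₂O + n_H₂S/√M_H₂S)
= (0.627/√18.02) / (0.627/√18.02 + 3.35/√34.08) = 0.1477/(0.1477 + 0.5738) = 0.2047.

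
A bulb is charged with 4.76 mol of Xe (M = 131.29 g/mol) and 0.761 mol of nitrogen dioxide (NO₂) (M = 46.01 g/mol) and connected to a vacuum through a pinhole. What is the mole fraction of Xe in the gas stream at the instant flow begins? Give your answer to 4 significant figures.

0.7874

The effusion rate of species i is ∝ p_i/√M_i ∝ n_i/√M_i.
x_Xe(eff) = (n_Xe/√M_Xe) / (n_Xe/√M_Xe + n_NO₂/√M_NO₂)
= (4.76/√131.29) / (4.76/√131.29 + 0.761/√46.01) = 0.4154/(0.4154 + 0.1122) = 0.7874.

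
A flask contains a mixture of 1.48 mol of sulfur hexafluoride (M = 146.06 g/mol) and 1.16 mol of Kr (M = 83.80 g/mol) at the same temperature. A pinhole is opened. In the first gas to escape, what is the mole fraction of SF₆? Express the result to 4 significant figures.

0.4915

Each component's effusion rate ∝ (its partial pressure)·(1/√M) ∝ n_i/√M_i.
x_SF₆(eff) = (n_SF₆/√M_SF₆) / (n_SF₆/√M_SF₆ + n_Kr/√M_Kr)
= (1.48/√146.06) / (1.48/√146.06 + 1.16/√83.80) = 0.1225/(0.1225 + 0.1267) = 0.4915.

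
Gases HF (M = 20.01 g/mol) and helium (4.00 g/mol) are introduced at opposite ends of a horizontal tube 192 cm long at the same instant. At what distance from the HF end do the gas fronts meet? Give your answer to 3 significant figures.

In equal time, each gas travels a distance ∝ its rate ∝ 1/√M, so d_HF/d_He = √(M_He/M_HF) = √(4.00/20.01) = 0.4471.
With d_HF + d_He = 192 cm, d_He = 192/(1 + 0.4471) = 132.7 cm.
d_HF = 192 − 132.7 = 59.3 cm.

59.3 cm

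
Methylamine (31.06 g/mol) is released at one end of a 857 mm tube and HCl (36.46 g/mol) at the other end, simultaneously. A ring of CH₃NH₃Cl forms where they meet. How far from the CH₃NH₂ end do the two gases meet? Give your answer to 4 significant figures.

445.7 mm

Distances travelled in equal time are proportional to diffusion rates, so d_CH₃NH₂/d_HCl = √(M_HCl/M_CH₃NH₂) = √(36.46/31.06) = 1.083.
With d_CH₃NH₂ + d_HCl = 857 mm, d_HCl = 857/(1 + 1.083) = 411.3 mm.
d_CH₃NH₂ = 857 − 411.3 = 445.7 mm.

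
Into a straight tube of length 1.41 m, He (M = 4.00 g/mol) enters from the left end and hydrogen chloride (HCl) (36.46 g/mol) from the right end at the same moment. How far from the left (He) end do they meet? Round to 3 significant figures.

1.06 m

In equal time, each gas travels a distance ∝ its rate ∝ 1/√M, so d_He/d_HCl = √(M_HCl/M_He) = √(36.46/4.00) = 3.019.
With d_He + d_HCl = 1.41 m, d_HCl = 1.41/(1 + 3.019) = 0.3508 m.
d_He = 1.41 − 0.3508 = 1.06 m.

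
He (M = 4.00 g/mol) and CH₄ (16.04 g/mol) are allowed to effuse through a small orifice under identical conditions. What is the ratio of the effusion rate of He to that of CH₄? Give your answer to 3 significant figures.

2.00

From Graham's law, rate_He/rate_CH₄ = √(M_CH₄/M_He) = √(16.04/4.00) = √4.010 = 2.00.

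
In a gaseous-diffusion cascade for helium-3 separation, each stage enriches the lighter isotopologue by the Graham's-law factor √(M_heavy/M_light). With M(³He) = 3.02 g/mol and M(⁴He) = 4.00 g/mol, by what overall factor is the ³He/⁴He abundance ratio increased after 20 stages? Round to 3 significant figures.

16.6

The single-stage factor is √(M_heavy/M_light), so 20 stages give [√(4.00/3.02)]^20 = (4.00/3.02)^(20/2).
= 1.32450^10 = 16.6.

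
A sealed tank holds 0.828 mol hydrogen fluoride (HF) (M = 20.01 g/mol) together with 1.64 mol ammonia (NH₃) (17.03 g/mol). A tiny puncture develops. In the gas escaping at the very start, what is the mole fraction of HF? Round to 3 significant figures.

The effusion rate of species i is ∝ p_i/√M_i ∝ n_i/√M_i.
So x_HF in the escaping gas = (n_HF/√M_HF) / Σ(n_i/√M_i)
= (0.828/√20.01) / (0.828/√20.01 + 1.64/√17.03) = 0.1851/(0.1851 + 0.3974) = 0.318.

0.318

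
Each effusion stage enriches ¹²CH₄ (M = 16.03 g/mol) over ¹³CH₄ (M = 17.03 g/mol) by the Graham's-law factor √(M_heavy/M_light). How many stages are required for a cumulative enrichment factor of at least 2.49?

With α = √(17.03/16.03) per stage, ln α = ½ ln(1.06238) = 0.03026.
Need α^N ≥ 2.49 ⇒ N ≥ ln(2.49) / ln α = 0.9123 / 0.03026 = 30.15.
So at least 31 stages are needed.

31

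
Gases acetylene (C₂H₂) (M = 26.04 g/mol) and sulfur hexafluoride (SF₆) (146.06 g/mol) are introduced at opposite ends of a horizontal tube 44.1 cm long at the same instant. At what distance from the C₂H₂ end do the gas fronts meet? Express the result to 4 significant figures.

31.01 cm

Graham's law gives d_C₂H₂/d_SF₆ = rate_C₂H₂/rate_SF₆ = √(M_SF₆/M_C₂H₂) = √(146.06/26.04) = 2.368.
With d_C₂H₂ + d_SF₆ = 44.1 cm, d_SF₆ = 44.1/(1 + 2.368) = 13.09 cm.
d_C₂H₂ = 44.1 − 13.09 = 31.01 cm.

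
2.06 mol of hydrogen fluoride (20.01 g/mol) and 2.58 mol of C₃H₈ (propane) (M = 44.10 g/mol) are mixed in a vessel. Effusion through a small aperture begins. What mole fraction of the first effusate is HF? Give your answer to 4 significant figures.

0.5424

The effusion rate of species i is ∝ p_i/√M_i ∝ n_i/√M_i.
So x_HF in the escaping gas = (n_HF/√M_HF) / Σ(n_i/√M_i)
= (2.06/√20.01) / (2.06/√20.01 + 2.58/√44.10) = 0.4605/(0.4605 + 0.3885) = 0.5424.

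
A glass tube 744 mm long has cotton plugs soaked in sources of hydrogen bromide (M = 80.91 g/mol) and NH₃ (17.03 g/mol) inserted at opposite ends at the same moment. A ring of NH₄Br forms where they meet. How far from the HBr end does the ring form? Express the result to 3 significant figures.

In equal time, each gas travels a distance ∝ its rate ∝ 1/√M, so d_HBr/d_NH₃ = √(M_NH₃/M_HBr) = √(17.03/80.91) = 0.4588.
With d_HBr + d_NH₃ = 744 mm, d_NH₃ = 744/(1 + 0.4588) = 510.0 mm.
d_HBr = 744 − 510.0 = 234 mm.

234 mm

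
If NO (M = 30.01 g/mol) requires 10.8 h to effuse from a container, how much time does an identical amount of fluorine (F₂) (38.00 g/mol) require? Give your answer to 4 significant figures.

From Graham's law, t_F₂/t_NO = √(M_F₂/M_NO) = √(38.00/30.01) = √1.266 = 1.125.
So the time for F₂ is 10.8 × 1.125 = 12.15 h.

12.15 h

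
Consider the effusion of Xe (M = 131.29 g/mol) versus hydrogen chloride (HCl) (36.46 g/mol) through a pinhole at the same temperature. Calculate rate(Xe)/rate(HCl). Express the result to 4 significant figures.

Since effusion rate ∝ 1/√M, rate_Xe/rate_HCl = √(M_HCl/M_Xe) = √(36.46/131.29) = √0.2777 = 0.5270.

0.5270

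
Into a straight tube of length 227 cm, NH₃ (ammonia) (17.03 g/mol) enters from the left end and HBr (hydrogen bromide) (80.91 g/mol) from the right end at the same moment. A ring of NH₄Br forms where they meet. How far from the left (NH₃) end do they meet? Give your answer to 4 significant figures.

The fronts meet when d_NH₃ + d_HBr = L with d_NH₃/d_HBr = √(M_HBr/M_NH₃) (Graham's law). Here √(M_HBr/M_NH₃) = √(80.91/17.03) = 2.180.
With d_NH₃ + d_HBr = 227 cm, d_HBr = 227/(1 + 2.180) = 71.39 cm.
d_NH₃ = 227 − 71.39 = 155.6 cm.

155.6 cm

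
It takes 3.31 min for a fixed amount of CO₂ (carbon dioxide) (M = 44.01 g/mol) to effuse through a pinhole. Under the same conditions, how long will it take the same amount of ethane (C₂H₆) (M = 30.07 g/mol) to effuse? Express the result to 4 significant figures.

2.736 min

By Graham's law, t_C₂H₆/t_CO₂ = √(M_C₂H₆/M_CO₂) = √(30.07/44.01) = √0.6833 = 0.8266.
So the time for C₂H₆ is 3.31 × 0.8266 = 2.736 min.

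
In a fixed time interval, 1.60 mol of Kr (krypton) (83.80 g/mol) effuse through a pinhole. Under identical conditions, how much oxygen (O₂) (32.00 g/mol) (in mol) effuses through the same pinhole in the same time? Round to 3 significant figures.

2.59 mol

By Graham's law, rate_O₂/rate_Kr = √(M_Kr/M_O₂) = √(83.80/32.00) = √2.619 = 1.618.
So the amount for O₂ is 1.60 × 1.618 = 2.59 mol.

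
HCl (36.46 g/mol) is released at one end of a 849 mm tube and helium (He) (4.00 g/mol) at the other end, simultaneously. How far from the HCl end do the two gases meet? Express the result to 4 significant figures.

In equal time, each gas travels a distance ∝ its rate ∝ 1/√M, so d_HCl/d_He = √(M_He/M_HCl) = √(4.00/36.46) = 0.3312.
With d_HCl + d_He = 849 mm, d_He = 849/(1 + 0.3312) = 637.8 mm.
d_HCl = 849 − 637.8 = 211.2 mm.

211.2 mm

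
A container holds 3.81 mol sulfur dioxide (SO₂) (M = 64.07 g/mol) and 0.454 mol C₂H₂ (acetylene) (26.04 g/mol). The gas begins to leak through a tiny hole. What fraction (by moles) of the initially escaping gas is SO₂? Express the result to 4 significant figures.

Each component's effusion rate ∝ (its partial pressure)·(1/√M) ∝ n_i/√M_i.
x_SO₂(eff) = (n_SO₂/√M_SO₂) / (n_SO₂/√M_SO₂ + n_C₂H₂/√M_C₂H₂)
= (3.81/√64.07) / (3.81/√64.07 + 0.454/√26.04) = 0.4760/(0.4760 + 0.08897) = 0.8425.

0.8425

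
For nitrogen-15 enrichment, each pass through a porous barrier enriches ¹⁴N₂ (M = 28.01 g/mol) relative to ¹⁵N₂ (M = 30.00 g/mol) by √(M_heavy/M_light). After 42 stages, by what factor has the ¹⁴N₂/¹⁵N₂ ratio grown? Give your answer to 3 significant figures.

Each stage multiplies the ratio by α = √(30.00/28.01), so after 42 stages the overall factor is α^42 = (30.00/28.01)^(42/2).
= 1.07105^21 = 4.23.

4.23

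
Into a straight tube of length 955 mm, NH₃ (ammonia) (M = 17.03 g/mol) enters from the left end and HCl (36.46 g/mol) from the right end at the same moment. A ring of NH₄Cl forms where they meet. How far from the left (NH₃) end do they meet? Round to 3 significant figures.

567 mm

Distances travelled in equal time are proportional to diffusion rates, so d_NH₃/d_HCl = √(M_HCl/M_NH₃) = √(36.46/17.03) = 1.463.
With d_NH₃ + d_HCl = 955 mm, d_HCl = 955/(1 + 1.463) = 387.7 mm.
d_NH₃ = 955 − 387.7 = 567 mm.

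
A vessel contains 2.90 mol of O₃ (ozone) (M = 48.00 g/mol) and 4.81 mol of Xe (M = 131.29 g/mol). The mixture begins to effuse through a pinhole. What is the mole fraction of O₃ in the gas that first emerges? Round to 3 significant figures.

0.499

Rate_i ∝ x_i/√M_i (Graham's law weighted by mole fraction), so the effusate composition follows n_i/√M_i.
x_O₃(eff) = (n_O₃/√M_O₃) / (n_O₃/√M_O₃ + n_Xe/√M_Xe)
= (2.90/√48.00) / (2.90/√48.00 + 4.81/√131.29) = 0.4186/(0.4186 + 0.4198) = 0.499.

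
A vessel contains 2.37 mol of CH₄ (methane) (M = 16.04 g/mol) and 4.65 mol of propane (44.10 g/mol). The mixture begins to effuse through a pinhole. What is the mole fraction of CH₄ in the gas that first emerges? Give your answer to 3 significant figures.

0.458

Rate_i ∝ x_i/√M_i (Graham's law weighted by mole fraction), so the effusate composition follows n_i/√M_i.
So x_CH₄ in the escaping gas = (n_CH₄/√M_CH₄) / Σ(n_i/√M_i)
= (2.37/√16.04) / (2.37/√16.04 + 4.65/√44.10) = 0.5918/(0.5918 + 0.7002) = 0.458.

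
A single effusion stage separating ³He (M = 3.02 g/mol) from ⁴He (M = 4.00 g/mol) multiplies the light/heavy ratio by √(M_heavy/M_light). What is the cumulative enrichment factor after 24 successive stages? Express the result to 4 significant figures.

After 24 stages the ratio has grown by (√(4.00/3.02))^24 = (4.00/3.02)^(24/2).
= 1.32450^12 = 29.15.

29.15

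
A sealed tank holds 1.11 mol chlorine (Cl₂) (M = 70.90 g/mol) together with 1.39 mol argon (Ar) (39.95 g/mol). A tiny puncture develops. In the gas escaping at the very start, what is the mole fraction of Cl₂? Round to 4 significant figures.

0.3748

The effusion rate of species i is ∝ p_i/√M_i ∝ n_i/√M_i.
x_Cl₂(eff) = (n_Cl₂/√M_Cl₂) / (n_Cl₂/√M_Cl₂ + n_Ar/√M_Ar)
= (1.11/√70.90) / (1.11/√70.90 + 1.39/√39.95) = 0.1318/(0.1318 + 0.2199) = 0.3748.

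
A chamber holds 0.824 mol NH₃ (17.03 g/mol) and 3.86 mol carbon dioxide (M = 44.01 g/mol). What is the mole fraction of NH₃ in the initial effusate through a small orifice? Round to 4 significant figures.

0.2555

The effusion rate of species i is ∝ p_i/√M_i ∝ n_i/√M_i.
Mole fraction of NH₃ in the effusate = (n_NH₃/√M_NH₃) / (n_NH₃/√M_NH₃ + n_CO₂/√M_CO₂)
= (0.824/√17.03) / (0.824/√17.03 + 3.86/√44.01) = 0.1997/(0.1997 + 0.5819) = 0.2555.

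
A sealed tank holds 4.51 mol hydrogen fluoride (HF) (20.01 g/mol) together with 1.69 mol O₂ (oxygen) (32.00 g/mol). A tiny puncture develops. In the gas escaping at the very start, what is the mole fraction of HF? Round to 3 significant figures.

0.771

Effusion rate of each component ∝ n_i/√M_i (partial pressure × 1/√M).
x_HF(eff) = (n_HF/√M_HF) / (n_HF/√M_HF + n_O₂/√M_O₂)
= (4.51/√20.01) / (4.51/√20.01 + 1.69/√32.00) = 1.008/(1.008 + 0.2988) = 0.771.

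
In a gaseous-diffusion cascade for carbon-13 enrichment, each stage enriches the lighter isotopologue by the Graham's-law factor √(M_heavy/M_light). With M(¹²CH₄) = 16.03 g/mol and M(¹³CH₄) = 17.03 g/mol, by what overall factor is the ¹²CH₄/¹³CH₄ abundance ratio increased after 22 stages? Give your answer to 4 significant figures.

After 22 stages the ratio has grown by (√(17.03/16.03))^22 = (17.03/16.03)^(22/2).
= 1.06238^11 = 1.946.

1.946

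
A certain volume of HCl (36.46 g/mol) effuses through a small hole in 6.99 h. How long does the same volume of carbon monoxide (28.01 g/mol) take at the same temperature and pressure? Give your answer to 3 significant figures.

6.13 h

Graham's law gives t_CO/t_HCl = √(M_CO/M_HCl) = √(28.01/36.46) = √0.7682 = 0.8765.
So the time for CO is 6.99 × 0.8765 = 6.13 h.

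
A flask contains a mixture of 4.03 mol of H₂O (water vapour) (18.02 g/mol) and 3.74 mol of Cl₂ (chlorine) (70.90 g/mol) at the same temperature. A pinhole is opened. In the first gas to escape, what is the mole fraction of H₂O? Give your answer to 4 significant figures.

0.6813

The effusion rate of species i is ∝ p_i/√M_i ∝ n_i/√M_i.
Mole fraction of H₂O in the effusate = (n_H₂O/√M_H₂O) / (n_H₂O/√M_H₂O + n_Cl₂/√M_Cl₂)
= (4.03/√18.02) / (4.03/√18.02 + 3.74/√70.90) = 0.9494/(0.9494 + 0.4442) = 0.6813.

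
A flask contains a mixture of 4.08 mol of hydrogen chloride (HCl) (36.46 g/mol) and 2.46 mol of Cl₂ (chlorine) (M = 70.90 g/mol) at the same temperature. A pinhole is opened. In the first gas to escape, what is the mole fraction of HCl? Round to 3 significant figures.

0.698

Rate_i ∝ x_i/√M_i (Graham's law weighted by mole fraction), so the effusate composition follows n_i/√M_i.
So x_HCl in the escaping gas = (n_HCl/√M_HCl) / Σ(n_i/√M_i)
= (4.08/√36.46) / (4.08/√36.46 + 2.46/√70.90) = 0.6757/(0.6757 + 0.2922) = 0.698.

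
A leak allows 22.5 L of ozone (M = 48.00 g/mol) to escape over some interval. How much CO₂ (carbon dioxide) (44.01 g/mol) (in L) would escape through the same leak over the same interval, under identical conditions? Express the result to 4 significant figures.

23.50 L

Since effusion rate ∝ 1/√M, rate_CO₂/rate_O₃ = √(M_O₃/M_CO₂) = √(48.00/44.01) = √1.091 = 1.044.
So the volume for CO₂ is 22.5 × 1.044 = 23.50 L.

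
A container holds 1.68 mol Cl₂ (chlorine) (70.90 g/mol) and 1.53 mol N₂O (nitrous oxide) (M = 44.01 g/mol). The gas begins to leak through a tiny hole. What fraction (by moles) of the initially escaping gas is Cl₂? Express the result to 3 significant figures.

0.464

The effusion rate of species i is ∝ p_i/√M_i ∝ n_i/√M_i.
So x_Cl₂ in the escaping gas = (n_Cl₂/√M_Cl₂) / Σ(n_i/√M_i)
= (1.68/√70.90) / (1.68/√70.90 + 1.53/√44.01) = 0.1995/(0.1995 + 0.2306) = 0.464.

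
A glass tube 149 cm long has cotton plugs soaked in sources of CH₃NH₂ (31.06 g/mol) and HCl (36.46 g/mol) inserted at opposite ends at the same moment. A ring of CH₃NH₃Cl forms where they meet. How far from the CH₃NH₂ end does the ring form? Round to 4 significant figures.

77.48 cm

Graham's law gives d_CH₃NH₂/d_HCl = rate_CH₃NH₂/rate_HCl = √(M_HCl/M_CH₃NH₂) = √(36.46/31.06) = 1.083.
With d_CH₃NH₂ + d_HCl = 149 cm, d_HCl = 149/(1 + 1.083) = 71.52 cm.
d_CH₃NH₂ = 149 − 71.52 = 77.48 cm.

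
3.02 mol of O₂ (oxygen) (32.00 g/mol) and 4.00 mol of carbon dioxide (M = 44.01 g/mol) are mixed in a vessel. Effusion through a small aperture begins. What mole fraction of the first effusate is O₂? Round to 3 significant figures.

0.470

The effusion rate of species i is ∝ p_i/√M_i ∝ n_i/√M_i.
So x_O₂ in the escaping gas = (n_O₂/√M_O₂) / Σ(n_i/√M_i)
= (3.02/√32.00) / (3.02/√32.00 + 4.00/√44.01) = 0.5339/(0.5339 + 0.6030) = 0.470.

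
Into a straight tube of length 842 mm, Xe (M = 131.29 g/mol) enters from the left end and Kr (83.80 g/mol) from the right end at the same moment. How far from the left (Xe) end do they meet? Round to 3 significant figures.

The fronts meet when d_Xe + d_Kr = L with d_Xe/d_Kr = √(M_Kr/M_Xe) (Graham's law). Here √(M_Kr/M_Xe) = √(83.80/131.29) = 0.7989.
With d_Xe + d_Kr = 842 mm, d_Kr = 842/(1 + 0.7989) = 468.1 mm.
d_Xe = 842 − 468.1 = 374 mm.

374 mm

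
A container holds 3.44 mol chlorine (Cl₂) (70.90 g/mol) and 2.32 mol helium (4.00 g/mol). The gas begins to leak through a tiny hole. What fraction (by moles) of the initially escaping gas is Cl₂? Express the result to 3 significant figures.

0.260

Each component's effusion rate ∝ (its partial pressure)·(1/√M) ∝ n_i/√M_i.
Mole fraction of Cl₂ in the effusate = (n_Cl₂/√M_Cl₂) / (n_Cl₂/√M_Cl₂ + n_He/√M_He)
= (3.44/√70.90) / (3.44/√70.90 + 2.32/√4.00) = 0.4085/(0.4085 + 1.160) = 0.260.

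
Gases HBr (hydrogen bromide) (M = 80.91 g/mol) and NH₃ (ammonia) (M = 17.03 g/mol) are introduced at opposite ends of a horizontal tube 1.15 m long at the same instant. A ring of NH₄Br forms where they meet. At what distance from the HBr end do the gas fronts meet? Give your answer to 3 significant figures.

0.362 m

Graham's law gives d_HBr/d_NH₃ = rate_HBr/rate_NH₃ = √(M_NH₃/M_HBr) = √(17.03/80.91) = 0.4588.
With d_HBr + d_NH₃ = 1.15 m, d_NH₃ = 1.15/(1 + 0.4588) = 0.7883 m.
d_HBr = 1.15 − 0.7883 = 0.362 m.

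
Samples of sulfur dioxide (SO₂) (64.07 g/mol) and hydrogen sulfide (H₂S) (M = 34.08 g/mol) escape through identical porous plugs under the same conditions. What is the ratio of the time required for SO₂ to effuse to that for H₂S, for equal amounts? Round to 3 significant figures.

1.37

By Graham's law, t_SO₂/t_H₂S = √(M_SO₂/M_H₂S) = √(64.07/34.08) = √1.880 = 1.37.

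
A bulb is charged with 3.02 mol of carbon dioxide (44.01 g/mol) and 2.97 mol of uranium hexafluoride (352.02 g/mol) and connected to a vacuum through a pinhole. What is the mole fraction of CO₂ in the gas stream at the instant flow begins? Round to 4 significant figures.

0.7420

Effusion rate of each component ∝ n_i/√M_i (partial pressure × 1/√M).
Mole fraction of CO₂ in the effusate = (n_CO₂/√M_CO₂) / (n_CO₂/√M_CO₂ + n_UF₆/√M_UF₆)
= (3.02/√44.01) / (3.02/√44.01 + 2.97/√352.02) = 0.4552/(0.4552 + 0.1583) = 0.7420.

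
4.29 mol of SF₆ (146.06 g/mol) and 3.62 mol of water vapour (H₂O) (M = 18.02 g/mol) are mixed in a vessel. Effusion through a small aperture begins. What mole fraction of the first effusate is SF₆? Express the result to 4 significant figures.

0.2939

Rate_i ∝ x_i/√M_i (Graham's law weighted by mole fraction), so the effusate composition follows n_i/√M_i.
Mole fraction of SF₆ in the effusate = (n_SF₆/√M_SF₆) / (n_SF₆/√M_SF₆ + n_H₂O/√M_H₂O)
= (4.29/√146.06) / (4.29/√146.06 + 3.62/√18.02) = 0.3550/(0.3550 + 0.8528) = 0.2939.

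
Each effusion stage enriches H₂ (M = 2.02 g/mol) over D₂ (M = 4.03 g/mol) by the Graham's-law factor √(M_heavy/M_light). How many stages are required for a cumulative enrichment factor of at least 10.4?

Single-stage factor α = √(4.03/2.02), so ln α = ½ ln(1.99505) = 0.3453.
Need α^N ≥ 10.4 ⇒ N ≥ ln(10.4) / ln α = 2.342 / 0.3453 = 6.78.
So at least 7 stages are needed.

7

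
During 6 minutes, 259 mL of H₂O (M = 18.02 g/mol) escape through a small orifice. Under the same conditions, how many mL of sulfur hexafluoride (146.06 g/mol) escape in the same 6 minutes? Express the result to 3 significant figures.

Using Graham's law: rate_SF₆/rate_H₂O = √(M_H₂O/M_SF₆) = √(18.02/146.06) = √0.1234 = 0.3512.
So the volume for SF₆ is 259 × 0.3512 = 91.0 mL.

91.0 mL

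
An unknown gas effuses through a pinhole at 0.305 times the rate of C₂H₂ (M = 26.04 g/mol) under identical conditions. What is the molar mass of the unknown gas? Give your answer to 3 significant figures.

280 g/mol

By Graham's law, rate_X/rate_C₂H₂ = √(M_C₂H₂/M_X).
0.305 = √(26.04/M_X)
M_X = 26.04 / 0.305² = 26.04 / 0.09302 = 280 g/mol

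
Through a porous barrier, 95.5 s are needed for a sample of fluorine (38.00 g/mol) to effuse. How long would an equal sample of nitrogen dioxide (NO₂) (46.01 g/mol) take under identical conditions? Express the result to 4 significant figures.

Since effusion rate ∝ 1/√M, t_NO₂/t_F₂ = √(M_NO₂/M_F₂) = √(46.01/38.00) = √1.211 = 1.100.
So the time for NO₂ is 95.5 × 1.100 = 105.1 s.

105.1 s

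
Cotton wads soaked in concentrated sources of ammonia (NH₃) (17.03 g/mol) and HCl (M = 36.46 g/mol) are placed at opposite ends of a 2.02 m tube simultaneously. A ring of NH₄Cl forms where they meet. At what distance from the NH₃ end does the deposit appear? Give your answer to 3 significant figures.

In equal time, each gas travels a distance ∝ its rate ∝ 1/√M, so d_NH₃/d_HCl = √(M_HCl/M_NH₃) = √(36.46/17.03) = 1.463.
With d_NH₃ + d_HCl = 2.02 m, d_HCl = 2.02/(1 + 1.463) = 0.8201 m.
d_NH₃ = 2.02 − 0.8201 = 1.20 m.

1.20 m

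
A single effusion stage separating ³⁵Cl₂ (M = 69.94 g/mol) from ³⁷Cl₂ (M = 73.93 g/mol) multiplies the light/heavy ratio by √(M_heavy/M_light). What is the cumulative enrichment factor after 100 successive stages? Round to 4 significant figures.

16.02

After 100 stages the ratio has grown by (√(73.93/69.94))^100 = (73.93/69.94)^(100/2).
= 1.05705^50 = 16.02.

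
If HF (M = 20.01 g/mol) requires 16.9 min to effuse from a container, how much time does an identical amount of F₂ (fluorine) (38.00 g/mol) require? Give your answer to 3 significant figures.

23.3 min

Since effusion rate ∝ 1/√M, t_F₂/t_HF = √(M_F₂/M_HF) = √(38.00/20.01) = √1.899 = 1.378.
So the time for F₂ is 16.9 × 1.378 = 23.3 min.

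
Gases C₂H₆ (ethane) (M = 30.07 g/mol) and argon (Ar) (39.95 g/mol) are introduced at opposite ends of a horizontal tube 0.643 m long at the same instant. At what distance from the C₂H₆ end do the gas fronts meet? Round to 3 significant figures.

0.344 m

Distances travelled in equal time are proportional to diffusion rates, so d_C₂H₆/d_Ar = √(M_Ar/M_C₂H₆) = √(39.95/30.07) = 1.153.
With d_C₂H₆ + d_Ar = 0.643 m, d_Ar = 0.643/(1 + 1.153) = 0.2987 m.
d_C₂H₆ = 0.643 − 0.2987 = 0.344 m.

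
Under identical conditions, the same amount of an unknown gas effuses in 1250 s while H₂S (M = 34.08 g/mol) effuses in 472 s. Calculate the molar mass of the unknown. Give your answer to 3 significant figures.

239 g/mol

From Graham's law, t_X/t_H₂S = √(M_X/M_H₂S).
1250/472 = 2.648 = √(M_X/34.08)
M_X = 34.08 × 2.648² = 34.08 × 7.014 = 239 g/mol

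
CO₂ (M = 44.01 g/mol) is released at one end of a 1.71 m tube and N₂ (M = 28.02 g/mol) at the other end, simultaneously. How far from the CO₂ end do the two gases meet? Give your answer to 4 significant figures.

The fronts meet when d_CO₂ + d_N₂ = L with d_CO₂/d_N₂ = √(M_N₂/M_CO₂) (Graham's law). Here √(M_N₂/M_CO₂) = √(28.02/44.01) = 0.7979.
With d_CO₂ + d_N₂ = 1.71 m, d_N₂ = 1.71/(1 + 0.7979) = 0.9511 m.
d_CO₂ = 1.71 − 0.9511 = 0.7589 m.

0.7589 m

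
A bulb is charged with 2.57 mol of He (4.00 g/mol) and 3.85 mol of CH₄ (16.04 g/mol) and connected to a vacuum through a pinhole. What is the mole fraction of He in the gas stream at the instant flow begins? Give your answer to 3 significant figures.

0.572

Each component's effusion rate ∝ (its partial pressure)·(1/√M) ∝ n_i/√M_i.
x_He(eff) = (n_He/√M_He) / (n_He/√M_He + n_CH₄/√M_CH₄)
= (2.57/√4.00) / (2.57/√4.00 + 3.85/√16.04) = 1.285/(1.285 + 0.9613) = 0.572.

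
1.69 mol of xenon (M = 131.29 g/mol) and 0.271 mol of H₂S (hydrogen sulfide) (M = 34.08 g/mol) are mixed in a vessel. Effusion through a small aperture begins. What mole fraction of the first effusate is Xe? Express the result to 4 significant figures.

Each component's effusion rate ∝ (its partial pressure)·(1/√M) ∝ n_i/√M_i.
x_Xe(eff) = (n_Xe/√M_Xe) / (n_Xe/√M_Xe + n_H₂S/√M_H₂S)
= (1.69/√131.29) / (1.69/√131.29 + 0.271/√34.08) = 0.1475/(0.1475 + 0.04642) = 0.7606.

0.7606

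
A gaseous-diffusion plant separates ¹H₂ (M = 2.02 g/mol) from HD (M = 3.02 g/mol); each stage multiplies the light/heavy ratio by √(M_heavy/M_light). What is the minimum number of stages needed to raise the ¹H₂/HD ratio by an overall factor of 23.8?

With α = √(3.02/2.02) per stage, ln α = ½ ln(1.49505) = 0.2011.
Need α^N ≥ 23.8 ⇒ N ≥ ln(23.8) / ln α = 3.170 / 0.2011 = 15.76.
Rounding up, N = 16 stages.

16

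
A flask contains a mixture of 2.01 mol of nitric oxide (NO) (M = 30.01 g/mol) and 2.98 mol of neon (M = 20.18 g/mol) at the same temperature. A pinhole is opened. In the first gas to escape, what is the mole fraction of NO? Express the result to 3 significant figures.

Each component's effusion rate ∝ (its partial pressure)·(1/√M) ∝ n_i/√M_i.
Mole fraction of NO in the effusate = (n_NO/√M_NO) / (n_NO/√M_NO + n_Ne/√M_Ne)
= (2.01/√30.01) / (2.01/√30.01 + 2.98/√20.18) = 0.3669/(0.3669 + 0.6634) = 0.356.

0.356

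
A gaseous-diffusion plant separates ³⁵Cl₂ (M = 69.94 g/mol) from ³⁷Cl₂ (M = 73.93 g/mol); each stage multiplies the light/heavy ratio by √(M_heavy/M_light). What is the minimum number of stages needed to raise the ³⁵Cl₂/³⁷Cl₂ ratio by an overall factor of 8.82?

Per stage α = (73.93/69.94)^(1/2) = 1.05705^0.5, giving ln α = 0.02774.
Need α^N ≥ 8.82 ⇒ N ≥ ln(8.82) / ln α = 2.177 / 0.02774 = 78.48.
Rounding up, N = 79 stages.

79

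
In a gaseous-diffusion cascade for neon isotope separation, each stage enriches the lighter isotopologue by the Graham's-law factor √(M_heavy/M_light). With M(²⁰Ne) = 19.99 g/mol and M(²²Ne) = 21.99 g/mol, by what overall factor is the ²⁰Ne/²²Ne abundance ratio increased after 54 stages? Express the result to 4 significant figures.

13.13

Overall factor = α^54 with α = √(21.99/19.99), i.e. (21.99/19.99)^(54/2).
= 1.10005^27 = 13.13.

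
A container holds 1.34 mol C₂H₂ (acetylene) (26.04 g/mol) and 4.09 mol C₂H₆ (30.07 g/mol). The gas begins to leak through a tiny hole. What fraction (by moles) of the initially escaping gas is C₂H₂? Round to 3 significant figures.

Each component's effusion rate ∝ (its partial pressure)·(1/√M) ∝ n_i/√M_i.
x_C₂H₂(eff) = (n_C₂H₂/√M_C₂H₂) / (n_C₂H₂/√M_C₂H₂ + n_C₂H₆/√M_C₂H₆)
= (1.34/√26.04) / (1.34/√26.04 + 4.09/√30.07) = 0.2626/(0.2626 + 0.7459) = 0.260.

0.260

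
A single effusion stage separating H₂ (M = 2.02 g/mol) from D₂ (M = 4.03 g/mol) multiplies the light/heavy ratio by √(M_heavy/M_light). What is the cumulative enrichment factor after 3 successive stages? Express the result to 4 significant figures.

The single-stage factor is √(M_heavy/M_light), so 3 stages give [√(4.03/2.02)]^3 = (4.03/2.02)^(3/2).
= 1.99505^(3/2) = 2.818.

2.818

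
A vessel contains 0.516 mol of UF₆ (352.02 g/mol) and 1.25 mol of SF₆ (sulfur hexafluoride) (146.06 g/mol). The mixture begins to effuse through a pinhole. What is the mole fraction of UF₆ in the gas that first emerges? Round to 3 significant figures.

Each component's effusion rate ∝ (its partial pressure)·(1/√M) ∝ n_i/√M_i.
So x_UF₆ in the escaping gas = (n_UF₆/√M_UF₆) / Σ(n_i/√M_i)
= (0.516/√352.02) / (0.516/√352.02 + 1.25/√146.06) = 0.02750/(0.02750 + 0.1034) = 0.210.

0.210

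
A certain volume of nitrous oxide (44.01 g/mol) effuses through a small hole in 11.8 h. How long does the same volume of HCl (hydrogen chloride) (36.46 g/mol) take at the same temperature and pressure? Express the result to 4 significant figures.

10.74 h

By Graham's law, t_HCl/t_N₂O = √(M_HCl/M_N₂O) = √(36.46/44.01) = √0.8284 = 0.9102.
So the time for HCl is 11.8 × 0.9102 = 10.74 h.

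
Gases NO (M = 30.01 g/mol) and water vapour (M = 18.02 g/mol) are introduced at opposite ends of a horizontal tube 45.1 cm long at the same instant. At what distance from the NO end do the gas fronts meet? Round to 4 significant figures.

Distances travelled in equal time are proportional to diffusion rates, so d_NO/d_H₂O = √(M_H₂O/M_NO) = √(18.02/30.01) = 0.7749.
With d_NO + d_H₂O = 45.1 cm, d_H₂O = 45.1/(1 + 0.7749) = 25.41 cm.
d_NO = 45.1 − 25.41 = 19.69 cm.

19.69 cm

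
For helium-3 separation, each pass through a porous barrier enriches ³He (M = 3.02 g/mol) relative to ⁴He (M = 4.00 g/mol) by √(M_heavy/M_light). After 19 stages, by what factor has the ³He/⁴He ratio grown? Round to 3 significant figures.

Overall factor = α^19 with α = √(4.00/3.02), i.e. (4.00/3.02)^(19/2).
= 1.32450^(19/2) = 14.4.

14.4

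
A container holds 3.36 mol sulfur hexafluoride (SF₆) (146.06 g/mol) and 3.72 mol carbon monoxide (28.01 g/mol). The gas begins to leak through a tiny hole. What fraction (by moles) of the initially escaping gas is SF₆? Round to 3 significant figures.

0.283

Rate_i ∝ x_i/√M_i (Graham's law weighted by mole fraction), so the effusate composition follows n_i/√M_i.
x_SF₆(eff) = (n_SF₆/√M_SF₆) / (n_SF₆/√M_SF₆ + n_CO/√M_CO)
= (3.36/√146.06) / (3.36/√146.06 + 3.72/√28.01) = 0.2780/(0.2780 + 0.7029) = 0.283.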